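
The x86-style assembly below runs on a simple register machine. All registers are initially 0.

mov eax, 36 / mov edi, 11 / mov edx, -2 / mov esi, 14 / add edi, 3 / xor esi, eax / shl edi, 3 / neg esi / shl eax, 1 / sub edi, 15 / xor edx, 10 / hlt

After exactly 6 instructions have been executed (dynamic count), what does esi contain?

42

mov eax, 36 → eax=36
mov edi, 11 → edi=11
mov edx, -2 → edx=-2
mov esi, 14 → esi=14
add edi, 3 → edi=11+3=14
xor esi, eax → esi=14^36=42
After step 6: esi = 42.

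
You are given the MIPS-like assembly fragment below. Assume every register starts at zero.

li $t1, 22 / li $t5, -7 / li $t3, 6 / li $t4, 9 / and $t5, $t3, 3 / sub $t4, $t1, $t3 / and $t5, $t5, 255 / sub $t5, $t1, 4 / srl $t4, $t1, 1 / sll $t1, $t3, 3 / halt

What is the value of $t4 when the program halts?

after li $t1, 22: $t1=22
after li $t5, -7: $t5=-7
after li $t3, 6: $t3=6
after li $t4, 9: $t4=9
after and $t5, $t3, 3: $t5=6&3=2
after sub $t4, $t1, $t3: $t4=22-6=16
after and $t5, $t5, 255: $t5=2&255=2
after sub $t5, $t1, 4: $t5=22-4=18
after srl $t4, $t1, 1: $t4=22>>1=11
after sll $t1, $t3, 3: $t1=6<<3=48
halt.

11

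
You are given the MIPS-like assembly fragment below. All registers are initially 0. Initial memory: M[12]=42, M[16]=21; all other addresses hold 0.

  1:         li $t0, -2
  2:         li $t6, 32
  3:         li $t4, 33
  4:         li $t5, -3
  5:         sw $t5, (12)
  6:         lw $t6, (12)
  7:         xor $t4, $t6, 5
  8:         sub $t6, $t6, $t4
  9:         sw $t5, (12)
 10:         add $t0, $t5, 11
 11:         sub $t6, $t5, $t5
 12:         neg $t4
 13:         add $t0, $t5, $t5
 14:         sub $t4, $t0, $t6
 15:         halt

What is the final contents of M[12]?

-3

$t0=-2
$t6=32
$t4=33
$t5=-3
sw $t5, (12) → M[12]=-3
$t6=M[12]=-3
$t4=(-3)^5=-8
$t6=(-3)-(-8)=5
sw $t5, (12) → M[12]=-3
$t0=(-3)+11=8
$t6=(-3)-(-3)=0
$t4=-(-8)=8
$t0=(-3)+(-3)=-6
$t4=(-6)-0=-6
halt.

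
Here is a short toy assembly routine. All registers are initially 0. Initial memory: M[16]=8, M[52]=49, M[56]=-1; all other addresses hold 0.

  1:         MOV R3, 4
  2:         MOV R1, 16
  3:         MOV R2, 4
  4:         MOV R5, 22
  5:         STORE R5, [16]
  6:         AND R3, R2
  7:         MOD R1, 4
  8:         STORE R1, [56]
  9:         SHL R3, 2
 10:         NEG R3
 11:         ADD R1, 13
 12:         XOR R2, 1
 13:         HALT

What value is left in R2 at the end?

5

R3=4
R1=16
R2=4
R5=22
STORE R5, [16] → M[16]=22
R3=4&4=4
R1=16%4=0
STORE R1, [56] → M[56]=0
R3=4<<2=16
R3=-(16)=-16
R1=0+13=13
R2=4^1=5
halt.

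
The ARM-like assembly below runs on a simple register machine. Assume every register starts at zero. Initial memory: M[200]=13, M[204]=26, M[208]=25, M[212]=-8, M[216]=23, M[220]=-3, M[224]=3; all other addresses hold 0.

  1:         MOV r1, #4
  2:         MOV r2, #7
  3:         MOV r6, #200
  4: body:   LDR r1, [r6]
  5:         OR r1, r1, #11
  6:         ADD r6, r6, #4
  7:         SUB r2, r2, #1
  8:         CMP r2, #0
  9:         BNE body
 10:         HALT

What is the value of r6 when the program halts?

r1=4
r2=7
r6=200
r1=M[200]=13
r1=13|11=15
r6=200+4=204
r2=7-1=6
CMP r2, #0  (cmp 6,0)
BNE body: taken
r1=M[204]=26
r1=26|11=27
r6=204+4=208
r2=6-1=5
CMP r2, #0  (cmp 5,0)
BNE body: taken
r1=M[208]=25
r1=25|11=27
r6=208+4=212
r2=5-1=4
CMP r2, #0  (cmp 4,0)
BNE body: taken
r1=M[212]=-8
r1=(-8)|11=-5
r6=212+4=216
r2=4-1=3
CMP r2, #0  (cmp 3,0)
BNE body: taken
r1=M[216]=23
r1=23|11=31
r6=216+4=220
r2=3-1=2
CMP r2, #0  (cmp 2,0)
BNE body: taken
r1=M[220]=-3
r1=(-3)|11=-1
r6=220+4=224
r2=2-1=1
CMP r2, #0  (cmp 1,0)
BNE body: taken
r1=M[224]=3
r1=3|11=11
r6=224+4=228
r2=1-1=0
CMP r2, #0  (cmp 0,0)
BNE body: not taken
halt.

228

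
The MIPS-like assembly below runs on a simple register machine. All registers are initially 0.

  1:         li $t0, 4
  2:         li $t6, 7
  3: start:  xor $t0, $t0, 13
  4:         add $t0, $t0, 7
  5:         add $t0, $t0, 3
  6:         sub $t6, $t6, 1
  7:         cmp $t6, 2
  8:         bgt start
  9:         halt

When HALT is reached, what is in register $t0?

after li $t0, 4: $t0=4
after li $t6, 7: $t6=7
after xor $t0, $t0, 13: $t0=4^13=9
after add $t0, $t0, 7: $t0=9+7=16
after add $t0, $t0, 3: $t0=16+3=19
after sub $t6, $t6, 1: $t6=7-1=6
cmp $t6, 2  (cmp 6,2)
bgt start: taken
after xor $t0, $t0, 13: $t0=19^13=30
after add $t0, $t0, 7: $t0=30+7=37
after add $t0, $t0, 3: $t0=37+3=40
after sub $t6, $t6, 1: $t6=6-1=5
cmp $t6, 2  (cmp 5,2)
bgt start: taken
after xor $t0, $t0, 13: $t0=40^13=37
after add $t0, $t0, 7: $t0=37+7=44
after add $t0, $t0, 3: $t0=44+3=47
after sub $t6, $t6, 1: $t6=5-1=4
cmp $t6, 2  (cmp 4,2)
bgt start: taken
after xor $t0, $t0, 13: $t0=47^13=34
after add $t0, $t0, 7: $t0=34+7=41
after add $t0, $t0, 3: $t0=41+3=44
after sub $t6, $t6, 1: $t6=4-1=3
cmp $t6, 2  (cmp 3,2)
bgt start: taken
after xor $t0, $t0, 13: $t0=44^13=33
after add $t0, $t0, 7: $t0=33+7=40
after add $t0, $t0, 3: $t0=40+3=43
after sub $t6, $t6, 1: $t6=3-1=2
cmp $t6, 2  (cmp 2,2)
bgt start: not taken
halt.

43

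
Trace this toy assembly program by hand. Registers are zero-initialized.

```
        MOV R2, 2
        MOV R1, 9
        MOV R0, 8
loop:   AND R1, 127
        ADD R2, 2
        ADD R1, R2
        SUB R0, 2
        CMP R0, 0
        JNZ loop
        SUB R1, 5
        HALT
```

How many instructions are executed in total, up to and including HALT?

R2=2
R1=9
R0=8
R1=9&127=9
R2=2+2=4
R1=9+4=13
R0=8-2=6
CMP R0, 0  (cmp 6,0)
JNZ loop: taken
R1=13&127=13
R2=4+2=6
R1=13+6=19
R0=6-2=4
CMP R0, 0  (cmp 4,0)
JNZ loop: taken
R1=19&127=19
R2=6+2=8
R1=19+8=27
R0=4-2=2
CMP R0, 0  (cmp 2,0)
JNZ loop: taken
R1=27&127=27
R2=8+2=10
R1=27+10=37
R0=2-2=0
CMP R0, 0  (cmp 0,0)
JNZ loop: not taken
R1=37-5=32
halt.
Total executed instructions: 29.

29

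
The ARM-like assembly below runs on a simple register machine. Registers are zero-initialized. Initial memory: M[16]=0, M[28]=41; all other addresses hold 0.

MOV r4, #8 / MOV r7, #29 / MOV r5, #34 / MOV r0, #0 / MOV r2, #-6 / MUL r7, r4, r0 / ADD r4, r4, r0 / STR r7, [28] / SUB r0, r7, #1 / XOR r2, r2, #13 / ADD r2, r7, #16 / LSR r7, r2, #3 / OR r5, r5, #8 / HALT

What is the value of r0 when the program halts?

-1

after MOV r4, #8: r4=8
after MOV r7, #29: r7=29
after MOV r5, #34: r5=34
after MOV r0, #0: r0=0
after MOV r2, #-6: r2=-6
after MUL r7, r4, r0: r7=8*0=0
after ADD r4, r4, r0: r4=8+0=8
STR r7, [28] → M[28]=0
after SUB r0, r7, #1: r0=0-1=-1
after XOR r2, r2, #13: r2=(-6)^13=-9
after ADD r2, r7, #16: r2=0+16=16
after LSR r7, r2, #3: r7=16>>3=2
after OR r5, r5, #8: r5=34|8=42
halt.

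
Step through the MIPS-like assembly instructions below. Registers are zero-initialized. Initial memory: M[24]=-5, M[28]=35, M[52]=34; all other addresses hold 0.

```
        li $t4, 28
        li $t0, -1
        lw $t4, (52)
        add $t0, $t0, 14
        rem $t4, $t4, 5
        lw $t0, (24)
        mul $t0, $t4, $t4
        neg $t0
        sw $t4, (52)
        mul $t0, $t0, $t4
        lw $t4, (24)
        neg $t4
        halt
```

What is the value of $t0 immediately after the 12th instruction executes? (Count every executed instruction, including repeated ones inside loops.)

-64

li $t4, 28 → $t4=28
li $t0, -1 → $t0=-1
lw $t4, (52) → $t4=M[52]=34
add $t0, $t0, 14 → $t0=(-1)+14=13
rem $t4, $t4, 5 → $t4=34%5=4
lw $t0, (24) → $t0=M[24]=-5
mul $t0, $t4, $t4 → $t0=4*4=16
neg $t0 → $t0=-(16)=-16
sw $t4, (52) → M[52]=4
mul $t0, $t0, $t4 → $t0=(-16)*4=-64
lw $t4, (24) → $t4=M[24]=-5
neg $t4 → $t4=-(-5)=5
After step 12: $t0 = -64.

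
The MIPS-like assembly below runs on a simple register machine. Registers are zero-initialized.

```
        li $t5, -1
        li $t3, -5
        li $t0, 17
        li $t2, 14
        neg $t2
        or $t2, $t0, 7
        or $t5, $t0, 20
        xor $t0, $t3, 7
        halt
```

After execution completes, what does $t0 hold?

-4

after li $t5, -1: $t5=-1
after li $t3, -5: $t3=-5
after li $t0, 17: $t0=17
after li $t2, 14: $t2=14
after neg $t2: $t2=-(14)=-14
after or $t2, $t0, 7: $t2=17|7=23
after or $t5, $t0, 20: $t5=17|20=21
after xor $t0, $t3, 7: $t0=(-5)^7=-4
halt.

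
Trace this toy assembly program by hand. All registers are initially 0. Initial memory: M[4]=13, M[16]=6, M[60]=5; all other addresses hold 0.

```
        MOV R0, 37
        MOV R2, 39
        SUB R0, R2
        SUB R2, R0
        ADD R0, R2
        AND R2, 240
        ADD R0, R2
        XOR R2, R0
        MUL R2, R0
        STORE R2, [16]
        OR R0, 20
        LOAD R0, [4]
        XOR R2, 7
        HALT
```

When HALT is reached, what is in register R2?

7318

MOV R0, 37 → R0=37
MOV R2, 39 → R2=39
SUB R0, R2 → R0=37-39=-2
SUB R2, R0 → R2=39-(-2)=41
ADD R0, R2 → R0=(-2)+41=39
AND R2, 240 → R2=41&240=32
ADD R0, R2 → R0=39+32=71
XOR R2, R0 → R2=32^71=103
MUL R2, R0 → R2=103*71=7313
STORE R2, [16] → M[16]=7313
OR R0, 20 → R0=71|20=87
LOAD R0, [4] → R0=M[4]=13
XOR R2, 7 → R2=7313^7=7318
halt.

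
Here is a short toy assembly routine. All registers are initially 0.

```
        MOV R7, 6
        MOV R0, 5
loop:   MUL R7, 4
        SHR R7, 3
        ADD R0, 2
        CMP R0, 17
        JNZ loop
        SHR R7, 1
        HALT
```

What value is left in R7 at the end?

0

after MOV R7, 6: R7=6
after MOV R0, 5: R0=5
after MUL R7, 4: R7=6*4=24
after SHR R7, 3: R7=24>>3=3
after ADD R0, 2: R0=5+2=7
CMP R0, 17  (cmp 7,17)
JNZ loop: taken
after MUL R7, 4: R7=3*4=12
after SHR R7, 3: R7=12>>3=1
after ADD R0, 2: R0=7+2=9
CMP R0, 17  (cmp 9,17)
JNZ loop: taken
after MUL R7, 4: R7=1*4=4
after SHR R7, 3: R7=4>>3=0
after ADD R0, 2: R0=9+2=11
CMP R0, 17  (cmp 11,17)
JNZ loop: taken
after MUL R7, 4: R7=0*4=0
after SHR R7, 3: R7=0>>3=0
after ADD R0, 2: R0=11+2=13
CMP R0, 17  (cmp 13,17)
JNZ loop: taken
after MUL R7, 4: R7=0*4=0
after SHR R7, 3: R7=0>>3=0
after ADD R0, 2: R0=13+2=15
CMP R0, 17  (cmp 15,17)
JNZ loop: taken
after MUL R7, 4: R7=0*4=0
after SHR R7, 3: R7=0>>3=0
after ADD R0, 2: R0=15+2=17
CMP R0, 17  (cmp 17,17)
JNZ loop: not taken
after SHR R7, 1: R7=0>>1=0
halt.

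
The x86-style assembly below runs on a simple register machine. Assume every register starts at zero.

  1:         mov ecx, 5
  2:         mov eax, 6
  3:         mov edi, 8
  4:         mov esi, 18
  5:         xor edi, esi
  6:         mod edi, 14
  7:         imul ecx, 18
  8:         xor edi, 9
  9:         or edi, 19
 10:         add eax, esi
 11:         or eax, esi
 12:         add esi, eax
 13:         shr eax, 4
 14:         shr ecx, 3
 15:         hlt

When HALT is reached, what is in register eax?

ecx=5
eax=6
edi=8
esi=18
edi=8^18=26
edi=26%14=12
ecx=5*18=90
edi=12^9=5
edi=5|19=23
eax=6+18=24
eax=24|18=26
esi=18+26=44
eax=26>>4=1
ecx=90>>3=11
halt.

1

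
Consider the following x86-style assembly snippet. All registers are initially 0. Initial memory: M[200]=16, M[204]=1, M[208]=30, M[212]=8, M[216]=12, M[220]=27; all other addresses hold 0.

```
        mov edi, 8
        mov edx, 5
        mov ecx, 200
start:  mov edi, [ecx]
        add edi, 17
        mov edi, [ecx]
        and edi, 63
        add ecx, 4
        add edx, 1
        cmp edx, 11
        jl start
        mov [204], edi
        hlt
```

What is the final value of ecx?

224

after mov edi, 8: edi=8
after mov edx, 5: edx=5
after mov ecx, 200: ecx=200
after mov edi, [ecx]: edi=M[200]=16
after add edi, 17: edi=16+17=33
after mov edi, [ecx]: edi=M[200]=16
after and edi, 63: edi=16&63=16
after add ecx, 4: ecx=200+4=204
after add edx, 1: edx=5+1=6
cmp edx, 11  (cmp 6,11)
jl start: taken
after mov edi, [ecx]: edi=M[204]=1
after add edi, 17: edi=1+17=18
after mov edi, [ecx]: edi=M[204]=1
after and edi, 63: edi=1&63=1
after add ecx, 4: ecx=204+4=208
after add edx, 1: edx=6+1=7
cmp edx, 11  (cmp 7,11)
jl start: taken
after mov edi, [ecx]: edi=M[208]=30
after add edi, 17: edi=30+17=47
after mov edi, [ecx]: edi=M[208]=30
after and edi, 63: edi=30&63=30
after add ecx, 4: ecx=208+4=212
after add edx, 1: edx=7+1=8
cmp edx, 11  (cmp 8,11)
jl start: taken
after mov edi, [ecx]: edi=M[212]=8
after add edi, 17: edi=8+17=25
after mov edi, [ecx]: edi=M[212]=8
after and edi, 63: edi=8&63=8
after add ecx, 4: ecx=212+4=216
after add edx, 1: edx=8+1=9
cmp edx, 11  (cmp 9,11)
jl start: taken
after mov edi, [ecx]: edi=M[216]=12
after add edi, 17: edi=12+17=29
after mov edi, [ecx]: edi=M[216]=12
after and edi, 63: edi=12&63=12
after add ecx, 4: ecx=216+4=220
after add edx, 1: edx=9+1=10
cmp edx, 11  (cmp 10,11)
jl start: taken
after mov edi, [ecx]: edi=M[220]=27
after add edi, 17: edi=27+17=44
after mov edi, [ecx]: edi=M[220]=27
after and edi, 63: edi=27&63=27
after add ecx, 4: ecx=220+4=224
after add edx, 1: edx=10+1=11
cmp edx, 11  (cmp 11,11)
jl start: not taken
mov [204], edi → M[204]=27
halt.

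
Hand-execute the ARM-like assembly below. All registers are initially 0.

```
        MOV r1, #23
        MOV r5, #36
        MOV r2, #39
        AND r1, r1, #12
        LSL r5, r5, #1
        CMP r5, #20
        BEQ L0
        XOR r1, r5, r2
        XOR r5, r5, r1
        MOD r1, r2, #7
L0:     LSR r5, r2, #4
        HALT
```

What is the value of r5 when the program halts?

2

MOV r1, #23 → r1=23
MOV r5, #36 → r5=36
MOV r2, #39 → r2=39
AND r1, r1, #12 → r1=23&12=4
LSL r5, r5, #1 → r5=36<<1=72
CMP r5, #20  (cmp 72,20)
BEQ L0: not taken
XOR r1, r5, r2 → r1=72^39=111
XOR r5, r5, r1 → r5=72^111=39
MOD r1, r2, #7 → r1=39%7=4
LSR r5, r2, #4 → r5=39>>4=2
halt.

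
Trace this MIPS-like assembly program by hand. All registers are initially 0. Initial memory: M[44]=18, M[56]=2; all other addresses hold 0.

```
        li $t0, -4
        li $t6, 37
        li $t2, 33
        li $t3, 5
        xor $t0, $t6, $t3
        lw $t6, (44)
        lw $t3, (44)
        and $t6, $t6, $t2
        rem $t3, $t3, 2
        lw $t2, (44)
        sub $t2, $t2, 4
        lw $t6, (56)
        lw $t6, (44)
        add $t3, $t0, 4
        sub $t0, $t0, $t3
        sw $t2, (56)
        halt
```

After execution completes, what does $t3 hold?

36

$t0=-4
$t6=37
$t2=33
$t3=5
$t0=37^5=32
$t6=M[44]=18
$t3=M[44]=18
$t6=18&33=0
$t3=18%2=0
$t2=M[44]=18
$t2=18-4=14
$t6=M[56]=2
$t6=M[44]=18
$t3=32+4=36
$t0=32-36=-4
sw $t2, (56) → M[56]=14
halt.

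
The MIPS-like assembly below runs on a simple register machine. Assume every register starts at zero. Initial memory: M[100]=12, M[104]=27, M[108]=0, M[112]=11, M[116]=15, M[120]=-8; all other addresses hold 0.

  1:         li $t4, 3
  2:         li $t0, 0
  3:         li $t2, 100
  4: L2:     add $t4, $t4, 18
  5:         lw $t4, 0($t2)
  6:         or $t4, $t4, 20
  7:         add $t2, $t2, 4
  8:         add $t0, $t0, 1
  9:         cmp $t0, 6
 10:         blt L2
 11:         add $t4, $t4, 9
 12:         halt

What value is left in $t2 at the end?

after li $t4, 3: $t4=3
after li $t0, 0: $t0=0
after li $t2, 100: $t2=100
after add $t4, $t4, 18: $t4=3+18=21
after lw $t4, 0($t2): $t4=M[100]=12
after or $t4, $t4, 20: $t4=12|20=28
after add $t2, $t2, 4: $t2=100+4=104
after add $t0, $t0, 1: $t0=0+1=1
cmp $t0, 6  (cmp 1,6)
blt L2: taken
after add $t4, $t4, 18: $t4=28+18=46
after lw $t4, 0($t2): $t4=M[104]=27
after or $t4, $t4, 20: $t4=27|20=31
after add $t2, $t2, 4: $t2=104+4=108
after add $t0, $t0, 1: $t0=1+1=2
cmp $t0, 6  (cmp 2,6)
blt L2: taken
after add $t4, $t4, 18: $t4=31+18=49
after lw $t4, 0($t2): $t4=M[108]=0
after or $t4, $t4, 20: $t4=0|20=20
after add $t2, $t2, 4: $t2=108+4=112
after add $t0, $t0, 1: $t0=2+1=3
cmp $t0, 6  (cmp 3,6)
blt L2: taken
after add $t4, $t4, 18: $t4=20+18=38
after lw $t4, 0($t2): $t4=M[112]=11
after or $t4, $t4, 20: $t4=11|20=31
after add $t2, $t2, 4: $t2=112+4=116
after add $t0, $t0, 1: $t0=3+1=4
cmp $t0, 6  (cmp 4,6)
blt L2: taken
after add $t4, $t4, 18: $t4=31+18=49
after lw $t4, 0($t2): $t4=M[116]=15
after or $t4, $t4, 20: $t4=15|20=31
after add $t2, $t2, 4: $t2=116+4=120
after add $t0, $t0, 1: $t0=4+1=5
cmp $t0, 6  (cmp 5,6)
blt L2: taken
after add $t4, $t4, 18: $t4=31+18=49
after lw $t4, 0($t2): $t4=M[120]=-8
after or $t4, $t4, 20: $t4=(-8)|20=-4
after add $t2, $t2, 4: $t2=120+4=124
after add $t0, $t0, 1: $t0=5+1=6
cmp $t0, 6  (cmp 6,6)
blt L2: not taken
after add $t4, $t4, 9: $t4=(-4)+9=5
halt.

124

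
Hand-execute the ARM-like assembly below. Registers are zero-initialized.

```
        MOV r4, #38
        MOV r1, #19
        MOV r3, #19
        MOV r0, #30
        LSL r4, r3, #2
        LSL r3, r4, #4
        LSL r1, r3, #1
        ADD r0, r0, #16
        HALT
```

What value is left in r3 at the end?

MOV r4, #38 → r4=38
MOV r1, #19 → r1=19
MOV r3, #19 → r3=19
MOV r0, #30 → r0=30
LSL r4, r3, #2 → r4=19<<2=76
LSL r3, r4, #4 → r3=76<<4=1216
LSL r1, r3, #1 → r1=1216<<1=2432
ADD r0, r0, #16 → r0=30+16=46
halt.

1216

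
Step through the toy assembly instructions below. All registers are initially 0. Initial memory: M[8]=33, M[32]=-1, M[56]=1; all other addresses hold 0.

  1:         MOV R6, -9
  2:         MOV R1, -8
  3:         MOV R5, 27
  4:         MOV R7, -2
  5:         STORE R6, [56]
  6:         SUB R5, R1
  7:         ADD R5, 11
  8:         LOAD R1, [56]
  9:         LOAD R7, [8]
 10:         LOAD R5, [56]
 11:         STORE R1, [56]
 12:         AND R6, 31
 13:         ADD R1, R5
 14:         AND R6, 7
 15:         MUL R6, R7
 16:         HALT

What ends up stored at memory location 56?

-9

R6=-9
R1=-8
R5=27
R7=-2
STORE R6, [56] → M[56]=-9
R5=27-(-8)=35
R5=35+11=46
R1=M[56]=-9
R7=M[8]=33
R5=M[56]=-9
STORE R1, [56] → M[56]=-9
R6=(-9)&31=23
R1=(-9)+(-9)=-18
R6=23&7=7
R6=7*33=231
halt.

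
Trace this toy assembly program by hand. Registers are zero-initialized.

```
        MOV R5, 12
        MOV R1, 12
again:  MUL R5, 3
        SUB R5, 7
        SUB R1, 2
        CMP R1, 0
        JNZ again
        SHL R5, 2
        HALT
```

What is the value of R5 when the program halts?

24800

R5=12
R1=12
R5=12*3=36
R5=36-7=29
R1=12-2=10
CMP R1, 0  (cmp 10,0)
JNZ again: taken
R5=29*3=87
R5=87-7=80
R1=10-2=8
CMP R1, 0  (cmp 8,0)
JNZ again: taken
R5=80*3=240
R5=240-7=233
R1=8-2=6
CMP R1, 0  (cmp 6,0)
JNZ again: taken
R5=233*3=699
R5=699-7=692
R1=6-2=4
CMP R1, 0  (cmp 4,0)
JNZ again: taken
R5=692*3=2076
R5=2076-7=2069
R1=4-2=2
CMP R1, 0  (cmp 2,0)
JNZ again: taken
R5=2069*3=6207
R5=6207-7=6200
R1=2-2=0
CMP R1, 0  (cmp 0,0)
JNZ again: not taken
R5=6200<<2=24800
halt.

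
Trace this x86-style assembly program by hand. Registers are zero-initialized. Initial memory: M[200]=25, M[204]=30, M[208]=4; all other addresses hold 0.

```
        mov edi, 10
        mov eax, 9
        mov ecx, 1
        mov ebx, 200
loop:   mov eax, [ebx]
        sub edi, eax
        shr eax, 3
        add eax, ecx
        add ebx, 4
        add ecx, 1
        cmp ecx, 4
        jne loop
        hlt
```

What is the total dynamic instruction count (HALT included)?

29

edi=10
eax=9
ecx=1
ebx=200
eax=M[200]=25
edi=10-25=-15
eax=25>>3=3
eax=3+1=4
ebx=200+4=204
ecx=1+1=2
cmp ecx, 4  (cmp 2,4)
jne loop: taken
eax=M[204]=30
edi=(-15)-30=-45
eax=30>>3=3
eax=3+2=5
ebx=204+4=208
ecx=2+1=3
cmp ecx, 4  (cmp 3,4)
jne loop: taken
eax=M[208]=4
edi=(-45)-4=-49
eax=4>>3=0
eax=0+3=3
ebx=208+4=212
ecx=3+1=4
cmp ecx, 4  (cmp 4,4)
jne loop: not taken
halt.
Total executed instructions: 29.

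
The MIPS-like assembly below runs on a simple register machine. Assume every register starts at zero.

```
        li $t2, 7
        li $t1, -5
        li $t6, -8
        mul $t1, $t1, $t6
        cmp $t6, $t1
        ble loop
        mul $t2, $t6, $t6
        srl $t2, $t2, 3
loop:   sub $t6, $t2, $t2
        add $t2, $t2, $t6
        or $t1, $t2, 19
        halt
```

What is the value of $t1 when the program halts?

23

$t2=7
$t1=-5
$t6=-8
$t1=(-5)*(-8)=40
cmp $t6, $t1  (cmp -8,40)
ble loop: taken
$t6=7-7=0
$t2=7+0=7
$t1=7|19=23
halt.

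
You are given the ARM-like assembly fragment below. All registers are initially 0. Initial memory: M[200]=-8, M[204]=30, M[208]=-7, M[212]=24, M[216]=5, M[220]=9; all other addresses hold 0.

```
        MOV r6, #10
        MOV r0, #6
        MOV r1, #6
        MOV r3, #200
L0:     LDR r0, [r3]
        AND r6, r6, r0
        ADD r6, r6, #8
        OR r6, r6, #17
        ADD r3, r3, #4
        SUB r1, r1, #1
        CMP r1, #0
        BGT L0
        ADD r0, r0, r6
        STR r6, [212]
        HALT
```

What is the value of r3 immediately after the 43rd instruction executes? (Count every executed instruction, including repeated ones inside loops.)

r6=10
r0=6
r1=6
r3=200
r0=M[200]=-8
r6=10&(-8)=8
r6=8+8=16
r6=16|17=17
r3=200+4=204
r1=6-1=5
CMP r1, #0  (cmp 5,0)
BGT L0: taken
r0=M[204]=30
r6=17&30=16
r6=16+8=24
r6=24|17=25
r3=204+4=208
r1=5-1=4
CMP r1, #0  (cmp 4,0)
BGT L0: taken
r0=M[208]=-7
r6=25&(-7)=25
r6=25+8=33
r6=33|17=49
r3=208+4=212
r1=4-1=3
CMP r1, #0  (cmp 3,0)
BGT L0: taken
r0=M[212]=24
r6=49&24=16
r6=16+8=24
r6=24|17=25
r3=212+4=216
r1=3-1=2
CMP r1, #0  (cmp 2,0)
BGT L0: taken
r0=M[216]=5
r6=25&5=1
r6=1+8=9
r6=9|17=25
r3=216+4=220
r1=2-1=1
CMP r1, #0  (cmp 1,0)
After step 43: r3 = 220.

220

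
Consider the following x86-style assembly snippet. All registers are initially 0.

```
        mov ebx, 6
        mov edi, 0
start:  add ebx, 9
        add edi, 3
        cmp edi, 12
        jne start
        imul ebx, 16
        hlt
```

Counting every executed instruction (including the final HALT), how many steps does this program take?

after mov ebx, 6: ebx=6
after mov edi, 0: edi=0
after add ebx, 9: ebx=6+9=15
after add edi, 3: edi=0+3=3
cmp edi, 12  (cmp 3,12)
jne start: taken
after add ebx, 9: ebx=15+9=24
after add edi, 3: edi=3+3=6
cmp edi, 12  (cmp 6,12)
jne start: taken
after add ebx, 9: ebx=24+9=33
after add edi, 3: edi=6+3=9
cmp edi, 12  (cmp 9,12)
jne start: taken
after add ebx, 9: ebx=33+9=42
after add edi, 3: edi=9+3=12
cmp edi, 12  (cmp 12,12)
jne start: not taken
after imul ebx, 16: ebx=42*16=672
halt.
Total executed instructions: 20.

20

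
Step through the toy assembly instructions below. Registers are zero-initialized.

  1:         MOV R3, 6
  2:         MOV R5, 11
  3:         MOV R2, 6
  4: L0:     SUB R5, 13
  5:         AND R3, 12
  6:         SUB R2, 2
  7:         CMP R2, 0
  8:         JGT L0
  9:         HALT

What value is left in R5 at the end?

-28

MOV R3, 6 → R3=6
MOV R5, 11 → R5=11
MOV R2, 6 → R2=6
SUB R5, 13 → R5=11-13=-2
AND R3, 12 → R3=6&12=4
SUB R2, 2 → R2=6-2=4
CMP R2, 0  (cmp 4,0)
JGT L0: taken
SUB R5, 13 → R5=(-2)-13=-15
AND R3, 12 → R3=4&12=4
SUB R2, 2 → R2=4-2=2
CMP R2, 0  (cmp 2,0)
JGT L0: taken
SUB R5, 13 → R5=(-15)-13=-28
AND R3, 12 → R3=4&12=4
SUB R2, 2 → R2=2-2=0
CMP R2, 0  (cmp 0,0)
JGT L0: not taken
halt.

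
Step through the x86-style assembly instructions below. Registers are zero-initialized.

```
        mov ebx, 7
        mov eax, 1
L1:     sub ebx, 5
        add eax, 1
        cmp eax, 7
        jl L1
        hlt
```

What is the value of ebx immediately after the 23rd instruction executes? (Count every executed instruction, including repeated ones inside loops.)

-23

after mov ebx, 7: ebx=7
after mov eax, 1: eax=1
after sub ebx, 5: ebx=7-5=2
after add eax, 1: eax=1+1=2
cmp eax, 7  (cmp 2,7)
jl L1: taken
after sub ebx, 5: ebx=2-5=-3
after add eax, 1: eax=2+1=3
cmp eax, 7  (cmp 3,7)
jl L1: taken
after sub ebx, 5: ebx=(-3)-5=-8
after add eax, 1: eax=3+1=4
cmp eax, 7  (cmp 4,7)
jl L1: taken
after sub ebx, 5: ebx=(-8)-5=-13
after add eax, 1: eax=4+1=5
cmp eax, 7  (cmp 5,7)
jl L1: taken
after sub ebx, 5: ebx=(-13)-5=-18
after add eax, 1: eax=5+1=6
cmp eax, 7  (cmp 6,7)
jl L1: taken
after sub ebx, 5: ebx=(-18)-5=-23
After step 23: ebx = -23.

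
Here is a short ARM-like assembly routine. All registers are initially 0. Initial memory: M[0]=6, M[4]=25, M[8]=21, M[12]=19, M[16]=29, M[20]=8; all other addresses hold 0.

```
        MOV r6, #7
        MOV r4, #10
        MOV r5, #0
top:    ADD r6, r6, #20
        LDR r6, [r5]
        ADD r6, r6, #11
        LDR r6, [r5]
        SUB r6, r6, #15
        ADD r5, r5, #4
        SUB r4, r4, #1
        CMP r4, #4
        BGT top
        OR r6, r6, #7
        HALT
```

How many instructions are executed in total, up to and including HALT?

59

r6=7
r4=10
r5=0
r6=7+20=27
r6=M[0]=6
r6=6+11=17
r6=M[0]=6
r6=6-15=-9
r5=0+4=4
r4=10-1=9
CMP r4, #4  (cmp 9,4)
BGT top: taken
r6=(-9)+20=11
r6=M[4]=25
r6=25+11=36
r6=M[4]=25
r6=25-15=10
r5=4+4=8
r4=9-1=8
CMP r4, #4  (cmp 8,4)
BGT top: taken
r6=10+20=30
r6=M[8]=21
r6=21+11=32
r6=M[8]=21
r6=21-15=6
r5=8+4=12
r4=8-1=7
CMP r4, #4  (cmp 7,4)
BGT top: taken
r6=6+20=26
r6=M[12]=19
r6=19+11=30
r6=M[12]=19
r6=19-15=4
r5=12+4=16
r4=7-1=6
CMP r4, #4  (cmp 6,4)
BGT top: taken
r6=4+20=24
r6=M[16]=29
r6=29+11=40
r6=M[16]=29
r6=29-15=14
r5=16+4=20
r4=6-1=5
CMP r4, #4  (cmp 5,4)
BGT top: taken
r6=14+20=34
r6=M[20]=8
r6=8+11=19
r6=M[20]=8
r6=8-15=-7
r5=20+4=24
r4=5-1=4
CMP r4, #4  (cmp 4,4)
BGT top: not taken
r6=(-7)|7=-1
halt.
Total executed instructions: 59.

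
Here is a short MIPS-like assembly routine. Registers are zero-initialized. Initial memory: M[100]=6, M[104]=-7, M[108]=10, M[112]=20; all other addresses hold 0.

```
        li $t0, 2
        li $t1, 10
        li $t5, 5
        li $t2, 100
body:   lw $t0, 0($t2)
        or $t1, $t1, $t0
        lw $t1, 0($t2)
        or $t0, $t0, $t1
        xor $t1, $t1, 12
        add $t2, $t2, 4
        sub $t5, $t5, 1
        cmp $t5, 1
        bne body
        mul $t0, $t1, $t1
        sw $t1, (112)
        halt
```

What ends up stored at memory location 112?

$t0=2
$t1=10
$t5=5
$t2=100
$t0=M[100]=6
$t1=10|6=14
$t1=M[100]=6
$t0=6|6=6
$t1=6^12=10
$t2=100+4=104
$t5=5-1=4
cmp $t5, 1  (cmp 4,1)
bne body: taken
$t0=M[104]=-7
$t1=10|(-7)=-5
$t1=M[104]=-7
$t0=(-7)|(-7)=-7
$t1=(-7)^12=-11
$t2=104+4=108
$t5=4-1=3
cmp $t5, 1  (cmp 3,1)
bne body: taken
$t0=M[108]=10
$t1=(-11)|10=-1
$t1=M[108]=10
$t0=10|10=10
$t1=10^12=6
$t2=108+4=112
$t5=3-1=2
cmp $t5, 1  (cmp 2,1)
bne body: taken
$t0=M[112]=20
$t1=6|20=22
$t1=M[112]=20
$t0=20|20=20
$t1=20^12=24
$t2=112+4=116
$t5=2-1=1
cmp $t5, 1  (cmp 1,1)
bne body: not taken
$t0=24*24=576
sw $t1, (112) → M[112]=24
halt.

24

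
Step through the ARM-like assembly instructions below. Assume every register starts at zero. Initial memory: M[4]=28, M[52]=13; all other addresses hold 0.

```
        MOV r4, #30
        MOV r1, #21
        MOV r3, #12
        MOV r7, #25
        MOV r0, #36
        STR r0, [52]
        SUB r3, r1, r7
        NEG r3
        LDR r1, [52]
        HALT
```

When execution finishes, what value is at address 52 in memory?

36

MOV r4, #30 → r4=30
MOV r1, #21 → r1=21
MOV r3, #12 → r3=12
MOV r7, #25 → r7=25
MOV r0, #36 → r0=36
STR r0, [52] → M[52]=36
SUB r3, r1, r7 → r3=21-25=-4
NEG r3 → r3=-(-4)=4
LDR r1, [52] → r1=M[52]=36
halt.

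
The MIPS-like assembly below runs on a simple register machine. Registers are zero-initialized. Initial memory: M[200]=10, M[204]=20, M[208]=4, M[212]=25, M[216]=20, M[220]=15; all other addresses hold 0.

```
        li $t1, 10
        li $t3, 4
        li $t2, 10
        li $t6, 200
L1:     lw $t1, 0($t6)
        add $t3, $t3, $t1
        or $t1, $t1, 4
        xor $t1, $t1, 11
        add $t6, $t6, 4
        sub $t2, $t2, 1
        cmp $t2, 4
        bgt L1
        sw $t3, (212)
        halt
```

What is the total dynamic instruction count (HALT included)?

54

li $t1, 10 → $t1=10
li $t3, 4 → $t3=4
li $t2, 10 → $t2=10
li $t6, 200 → $t6=200
lw $t1, 0($t6) → $t1=M[200]=10
add $t3, $t3, $t1 → $t3=4+10=14
or $t1, $t1, 4 → $t1=10|4=14
xor $t1, $t1, 11 → $t1=14^11=5
add $t6, $t6, 4 → $t6=200+4=204
sub $t2, $t2, 1 → $t2=10-1=9
cmp $t2, 4  (cmp 9,4)
bgt L1: taken
lw $t1, 0($t6) → $t1=M[204]=20
add $t3, $t3, $t1 → $t3=14+20=34
or $t1, $t1, 4 → $t1=20|4=20
xor $t1, $t1, 11 → $t1=20^11=31
add $t6, $t6, 4 → $t6=204+4=208
sub $t2, $t2, 1 → $t2=9-1=8
cmp $t2, 4  (cmp 8,4)
bgt L1: taken
lw $t1, 0($t6) → $t1=M[208]=4
add $t3, $t3, $t1 → $t3=34+4=38
or $t1, $t1, 4 → $t1=4|4=4
xor $t1, $t1, 11 → $t1=4^11=15
add $t6, $t6, 4 → $t6=208+4=212
sub $t2, $t2, 1 → $t2=8-1=7
cmp $t2, 4  (cmp 7,4)
bgt L1: taken
lw $t1, 0($t6) → $t1=M[212]=25
add $t3, $t3, $t1 → $t3=38+25=63
or $t1, $t1, 4 → $t1=25|4=29
xor $t1, $t1, 11 → $t1=29^11=22
add $t6, $t6, 4 → $t6=212+4=216
sub $t2, $t2, 1 → $t2=7-1=6
cmp $t2, 4  (cmp 6,4)
bgt L1: taken
lw $t1, 0($t6) → $t1=M[216]=20
add $t3, $t3, $t1 → $t3=63+20=83
or $t1, $t1, 4 → $t1=20|4=20
xor $t1, $t1, 11 → $t1=20^11=31
add $t6, $t6, 4 → $t6=216+4=220
sub $t2, $t2, 1 → $t2=6-1=5
cmp $t2, 4  (cmp 5,4)
bgt L1: taken
lw $t1, 0($t6) → $t1=M[220]=15
add $t3, $t3, $t1 → $t3=83+15=98
or $t1, $t1, 4 → $t1=15|4=15
xor $t1, $t1, 11 → $t1=15^11=4
add $t6, $t6, 4 → $t6=220+4=224
sub $t2, $t2, 1 → $t2=5-1=4
cmp $t2, 4  (cmp 4,4)
bgt L1: not taken
sw $t3, (212) → M[212]=98
halt.
Total executed instructions: 54.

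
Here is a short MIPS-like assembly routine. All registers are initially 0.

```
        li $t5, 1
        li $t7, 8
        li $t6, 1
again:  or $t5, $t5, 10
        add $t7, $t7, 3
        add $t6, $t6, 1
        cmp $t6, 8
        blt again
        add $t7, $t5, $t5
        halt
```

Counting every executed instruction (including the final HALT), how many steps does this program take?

40

$t5=1
$t7=8
$t6=1
$t5=1|10=11
$t7=8+3=11
$t6=1+1=2
cmp $t6, 8  (cmp 2,8)
blt again: taken
$t5=11|10=11
$t7=11+3=14
$t6=2+1=3
cmp $t6, 8  (cmp 3,8)
blt again: taken
$t5=11|10=11
$t7=14+3=17
$t6=3+1=4
cmp $t6, 8  (cmp 4,8)
blt again: taken
$t5=11|10=11
$t7=17+3=20
$t6=4+1=5
cmp $t6, 8  (cmp 5,8)
blt again: taken
$t5=11|10=11
$t7=20+3=23
$t6=5+1=6
cmp $t6, 8  (cmp 6,8)
blt again: taken
$t5=11|10=11
$t7=23+3=26
$t6=6+1=7
cmp $t6, 8  (cmp 7,8)
blt again: taken
$t5=11|10=11
$t7=26+3=29
$t6=7+1=8
cmp $t6, 8  (cmp 8,8)
blt again: not taken
$t7=11+11=22
halt.
Total executed instructions: 40.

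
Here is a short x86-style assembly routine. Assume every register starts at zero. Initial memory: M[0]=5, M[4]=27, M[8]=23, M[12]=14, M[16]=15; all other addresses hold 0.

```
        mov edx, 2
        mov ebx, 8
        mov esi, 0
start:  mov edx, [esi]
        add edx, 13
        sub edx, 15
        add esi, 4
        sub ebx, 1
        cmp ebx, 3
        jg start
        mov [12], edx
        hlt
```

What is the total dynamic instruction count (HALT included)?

40

edx=2
ebx=8
esi=0
edx=M[0]=5
edx=5+13=18
edx=18-15=3
esi=0+4=4
ebx=8-1=7
cmp ebx, 3  (cmp 7,3)
jg start: taken
edx=M[4]=27
edx=27+13=40
edx=40-15=25
esi=4+4=8
ebx=7-1=6
cmp ebx, 3  (cmp 6,3)
jg start: taken
edx=M[8]=23
edx=23+13=36
edx=36-15=21
esi=8+4=12
ebx=6-1=5
cmp ebx, 3  (cmp 5,3)
jg start: taken
edx=M[12]=14
edx=14+13=27
edx=27-15=12
esi=12+4=16
ebx=5-1=4
cmp ebx, 3  (cmp 4,3)
jg start: taken
edx=M[16]=15
edx=15+13=28
edx=28-15=13
esi=16+4=20
ebx=4-1=3
cmp ebx, 3  (cmp 3,3)
jg start: not taken
mov [12], edx → M[12]=13
halt.
Total executed instructions: 40.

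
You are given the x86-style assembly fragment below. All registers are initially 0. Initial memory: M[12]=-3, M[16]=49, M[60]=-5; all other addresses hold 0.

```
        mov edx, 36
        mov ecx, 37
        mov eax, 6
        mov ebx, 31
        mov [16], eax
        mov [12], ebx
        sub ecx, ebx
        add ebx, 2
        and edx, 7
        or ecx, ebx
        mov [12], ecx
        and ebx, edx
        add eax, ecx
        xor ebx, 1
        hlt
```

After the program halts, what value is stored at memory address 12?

after mov edx, 36: edx=36
after mov ecx, 37: ecx=37
after mov eax, 6: eax=6
after mov ebx, 31: ebx=31
mov [16], eax → M[16]=6
mov [12], ebx → M[12]=31
after sub ecx, ebx: ecx=37-31=6
after add ebx, 2: ebx=31+2=33
after and edx, 7: edx=36&7=4
after or ecx, ebx: ecx=6|33=39
mov [12], ecx → M[12]=39
after and ebx, edx: ebx=33&4=0
after add eax, ecx: eax=6+39=45
after xor ebx, 1: ebx=0^1=1
halt.

39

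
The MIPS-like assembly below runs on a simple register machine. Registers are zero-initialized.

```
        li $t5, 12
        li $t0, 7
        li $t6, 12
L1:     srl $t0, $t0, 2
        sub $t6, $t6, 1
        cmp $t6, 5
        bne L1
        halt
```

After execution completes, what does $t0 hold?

$t5=12
$t0=7
$t6=12
$t0=7>>2=1
$t6=12-1=11
cmp $t6, 5  (cmp 11,5)
bne L1: taken
$t0=1>>2=0
$t6=11-1=10
cmp $t6, 5  (cmp 10,5)
bne L1: taken
$t0=0>>2=0
$t6=10-1=9
cmp $t6, 5  (cmp 9,5)
bne L1: taken
$t0=0>>2=0
$t6=9-1=8
cmp $t6, 5  (cmp 8,5)
bne L1: taken
$t0=0>>2=0
$t6=8-1=7
cmp $t6, 5  (cmp 7,5)
bne L1: taken
$t0=0>>2=0
$t6=7-1=6
cmp $t6, 5  (cmp 6,5)
bne L1: taken
$t0=0>>2=0
$t6=6-1=5
cmp $t6, 5  (cmp 5,5)
bne L1: not taken
halt.

0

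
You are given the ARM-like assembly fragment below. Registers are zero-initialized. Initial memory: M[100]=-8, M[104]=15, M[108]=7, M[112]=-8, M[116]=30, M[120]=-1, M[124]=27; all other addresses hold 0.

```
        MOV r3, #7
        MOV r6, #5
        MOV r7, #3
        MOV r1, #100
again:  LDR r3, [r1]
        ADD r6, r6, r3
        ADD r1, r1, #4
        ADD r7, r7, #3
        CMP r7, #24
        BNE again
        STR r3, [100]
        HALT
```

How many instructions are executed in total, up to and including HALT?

after MOV r3, #7: r3=7
after MOV r6, #5: r6=5
after MOV r7, #3: r7=3
after MOV r1, #100: r1=100
after LDR r3, [r1]: r3=M[100]=-8
after ADD r6, r6, r3: r6=5+(-8)=-3
after ADD r1, r1, #4: r1=100+4=104
after ADD r7, r7, #3: r7=3+3=6
CMP r7, #24  (cmp 6,24)
BNE again: taken
after LDR r3, [r1]: r3=M[104]=15
after ADD r6, r6, r3: r6=(-3)+15=12
after ADD r1, r1, #4: r1=104+4=108
after ADD r7, r7, #3: r7=6+3=9
CMP r7, #24  (cmp 9,24)
BNE again: taken
after LDR r3, [r1]: r3=M[108]=7
after ADD r6, r6, r3: r6=12+7=19
after ADD r1, r1, #4: r1=108+4=112
after ADD r7, r7, #3: r7=9+3=12
CMP r7, #24  (cmp 12,24)
BNE again: taken
after LDR r3, [r1]: r3=M[112]=-8
after ADD r6, r6, r3: r6=19+(-8)=11
after ADD r1, r1, #4: r1=112+4=116
after ADD r7, r7, #3: r7=12+3=15
CMP r7, #24  (cmp 15,24)
BNE again: taken
after LDR r3, [r1]: r3=M[116]=30
after ADD r6, r6, r3: r6=11+30=41
after ADD r1, r1, #4: r1=116+4=120
after ADD r7, r7, #3: r7=15+3=18
CMP r7, #24  (cmp 18,24)
BNE again: taken
after LDR r3, [r1]: r3=M[120]=-1
after ADD r6, r6, r3: r6=41+(-1)=40
after ADD r1, r1, #4: r1=120+4=124
after ADD r7, r7, #3: r7=18+3=21
CMP r7, #24  (cmp 21,24)
BNE again: taken
after LDR r3, [r1]: r3=M[124]=27
after ADD r6, r6, r3: r6=40+27=67
after ADD r1, r1, #4: r1=124+4=128
after ADD r7, r7, #3: r7=21+3=24
CMP r7, #24  (cmp 24,24)
BNE again: not taken
STR r3, [100] → M[100]=27
halt.
Total executed instructions: 48.

48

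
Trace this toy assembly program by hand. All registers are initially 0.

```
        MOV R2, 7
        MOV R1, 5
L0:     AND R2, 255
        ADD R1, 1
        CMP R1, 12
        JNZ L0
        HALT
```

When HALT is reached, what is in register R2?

after MOV R2, 7: R2=7
after MOV R1, 5: R1=5
after AND R2, 255: R2=7&255=7
after ADD R1, 1: R1=5+1=6
CMP R1, 12  (cmp 6,12)
JNZ L0: taken
after AND R2, 255: R2=7&255=7
after ADD R1, 1: R1=6+1=7
CMP R1, 12  (cmp 7,12)
JNZ L0: taken
after AND R2, 255: R2=7&255=7
after ADD R1, 1: R1=7+1=8
CMP R1, 12  (cmp 8,12)
JNZ L0: taken
after AND R2, 255: R2=7&255=7
after ADD R1, 1: R1=8+1=9
CMP R1, 12  (cmp 9,12)
JNZ L0: taken
after AND R2, 255: R2=7&255=7
after ADD R1, 1: R1=9+1=10
CMP R1, 12  (cmp 10,12)
JNZ L0: taken
after AND R2, 255: R2=7&255=7
after ADD R1, 1: R1=10+1=11
CMP R1, 12  (cmp 11,12)
JNZ L0: taken
after AND R2, 255: R2=7&255=7
after ADD R1, 1: R1=11+1=12
CMP R1, 12  (cmp 12,12)
JNZ L0: not taken
halt.

7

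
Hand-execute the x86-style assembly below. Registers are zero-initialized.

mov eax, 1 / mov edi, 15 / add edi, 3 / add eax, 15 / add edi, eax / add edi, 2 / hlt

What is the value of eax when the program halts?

after mov eax, 1: eax=1
after mov edi, 15: edi=15
after add edi, 3: edi=15+3=18
after add eax, 15: eax=1+15=16
after add edi, eax: edi=18+16=34
after add edi, 2: edi=34+2=36
halt.

16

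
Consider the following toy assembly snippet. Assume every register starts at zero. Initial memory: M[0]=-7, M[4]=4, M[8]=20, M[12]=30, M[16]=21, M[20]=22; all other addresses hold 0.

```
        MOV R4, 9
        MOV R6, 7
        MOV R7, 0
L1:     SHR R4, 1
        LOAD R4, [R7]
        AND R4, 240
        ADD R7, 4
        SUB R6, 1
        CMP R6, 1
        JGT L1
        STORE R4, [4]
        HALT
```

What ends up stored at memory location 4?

16

after MOV R4, 9: R4=9
after MOV R6, 7: R6=7
after MOV R7, 0: R7=0
after SHR R4, 1: R4=9>>1=4
after LOAD R4, [R7]: R4=M[0]=-7
after AND R4, 240: R4=(-7)&240=240
after ADD R7, 4: R7=0+4=4
after SUB R6, 1: R6=7-1=6
CMP R6, 1  (cmp 6,1)
JGT L1: taken
after SHR R4, 1: R4=240>>1=120
after LOAD R4, [R7]: R4=M[4]=4
after AND R4, 240: R4=4&240=0
after ADD R7, 4: R7=4+4=8
after SUB R6, 1: R6=6-1=5
CMP R6, 1  (cmp 5,1)
JGT L1: taken
after SHR R4, 1: R4=0>>1=0
after LOAD R4, [R7]: R4=M[8]=20
after AND R4, 240: R4=20&240=16
after ADD R7, 4: R7=8+4=12
after SUB R6, 1: R6=5-1=4
CMP R6, 1  (cmp 4,1)
JGT L1: taken
after SHR R4, 1: R4=16>>1=8
after LOAD R4, [R7]: R4=M[12]=30
after AND R4, 240: R4=30&240=16
after ADD R7, 4: R7=12+4=16
after SUB R6, 1: R6=4-1=3
CMP R6, 1  (cmp 3,1)
JGT L1: taken
after SHR R4, 1: R4=16>>1=8
after LOAD R4, [R7]: R4=M[16]=21
after AND R4, 240: R4=21&240=16
after ADD R7, 4: R7=16+4=20
after SUB R6, 1: R6=3-1=2
CMP R6, 1  (cmp 2,1)
JGT L1: taken
after SHR R4, 1: R4=16>>1=8
after LOAD R4, [R7]: R4=M[20]=22
after AND R4, 240: R4=22&240=16
after ADD R7, 4: R7=20+4=24
after SUB R6, 1: R6=2-1=1
CMP R6, 1  (cmp 1,1)
JGT L1: not taken
STORE R4, [4] → M[4]=16
halt.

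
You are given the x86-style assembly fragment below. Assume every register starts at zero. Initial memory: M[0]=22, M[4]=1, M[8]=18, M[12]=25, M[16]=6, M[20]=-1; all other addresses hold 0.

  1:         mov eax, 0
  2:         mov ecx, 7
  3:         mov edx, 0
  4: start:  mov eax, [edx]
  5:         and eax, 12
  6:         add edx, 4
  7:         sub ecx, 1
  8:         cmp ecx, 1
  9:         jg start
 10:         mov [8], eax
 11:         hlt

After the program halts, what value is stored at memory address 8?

12

eax=0
ecx=7
edx=0
eax=M[0]=22
eax=22&12=4
edx=0+4=4
ecx=7-1=6
cmp ecx, 1  (cmp 6,1)
jg start: taken
eax=M[4]=1
eax=1&12=0
edx=4+4=8
ecx=6-1=5
cmp ecx, 1  (cmp 5,1)
jg start: taken
eax=M[8]=18
eax=18&12=0
edx=8+4=12
ecx=5-1=4
cmp ecx, 1  (cmp 4,1)
jg start: taken
eax=M[12]=25
eax=25&12=8
edx=12+4=16
ecx=4-1=3
cmp ecx, 1  (cmp 3,1)
jg start: taken
eax=M[16]=6
eax=6&12=4
edx=16+4=20
ecx=3-1=2
cmp ecx, 1  (cmp 2,1)
jg start: taken
eax=M[20]=-1
eax=(-1)&12=12
edx=20+4=24
ecx=2-1=1
cmp ecx, 1  (cmp 1,1)
jg start: not taken
mov [8], eax → M[8]=12
halt.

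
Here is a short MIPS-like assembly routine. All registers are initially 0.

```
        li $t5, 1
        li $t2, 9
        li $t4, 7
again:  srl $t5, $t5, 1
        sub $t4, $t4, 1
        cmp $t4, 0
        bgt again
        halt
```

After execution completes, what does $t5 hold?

$t5=1
$t2=9
$t4=7
$t5=1>>1=0
$t4=7-1=6
cmp $t4, 0  (cmp 6,0)
bgt again: taken
$t5=0>>1=0
$t4=6-1=5
cmp $t4, 0  (cmp 5,0)
bgt again: taken
$t5=0>>1=0
$t4=5-1=4
cmp $t4, 0  (cmp 4,0)
bgt again: taken
$t5=0>>1=0
$t4=4-1=3
cmp $t4, 0  (cmp 3,0)
bgt again: taken
$t5=0>>1=0
$t4=3-1=2
cmp $t4, 0  (cmp 2,0)
bgt again: taken
$t5=0>>1=0
$t4=2-1=1
cmp $t4, 0  (cmp 1,0)
bgt again: taken
$t5=0>>1=0
$t4=1-1=0
cmp $t4, 0  (cmp 0,0)
bgt again: not taken
halt.

0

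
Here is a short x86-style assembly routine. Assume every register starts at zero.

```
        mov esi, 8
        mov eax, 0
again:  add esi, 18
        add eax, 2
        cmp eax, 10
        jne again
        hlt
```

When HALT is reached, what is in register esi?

mov esi, 8 → esi=8
mov eax, 0 → eax=0
add esi, 18 → esi=8+18=26
add eax, 2 → eax=0+2=2
cmp eax, 10  (cmp 2,10)
jne again: taken
add esi, 18 → esi=26+18=44
add eax, 2 → eax=2+2=4
cmp eax, 10  (cmp 4,10)
jne again: taken
add esi, 18 → esi=44+18=62
add eax, 2 → eax=4+2=6
cmp eax, 10  (cmp 6,10)
jne again: taken
add esi, 18 → esi=62+18=80
add eax, 2 → eax=6+2=8
cmp eax, 10  (cmp 8,10)
jne again: taken
add esi, 18 → esi=80+18=98
add eax, 2 → eax=8+2=10
cmp eax, 10  (cmp 10,10)
jne again: not taken
halt.

98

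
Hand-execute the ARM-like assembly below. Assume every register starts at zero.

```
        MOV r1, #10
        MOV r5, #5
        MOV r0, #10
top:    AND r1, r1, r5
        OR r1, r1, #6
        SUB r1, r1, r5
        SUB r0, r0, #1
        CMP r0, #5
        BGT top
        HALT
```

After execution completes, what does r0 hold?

5

r1=10
r5=5
r0=10
r1=10&5=0
r1=0|6=6
r1=6-5=1
r0=10-1=9
CMP r0, #5  (cmp 9,5)
BGT top: taken
r1=1&5=1
r1=1|6=7
r1=7-5=2
r0=9-1=8
CMP r0, #5  (cmp 8,5)
BGT top: taken
r1=2&5=0
r1=0|6=6
r1=6-5=1
r0=8-1=7
CMP r0, #5  (cmp 7,5)
BGT top: taken
r1=1&5=1
r1=1|6=7
r1=7-5=2
r0=7-1=6
CMP r0, #5  (cmp 6,5)
BGT top: taken
r1=2&5=0
r1=0|6=6
r1=6-5=1
r0=6-1=5
CMP r0, #5  (cmp 5,5)
BGT top: not taken
halt.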